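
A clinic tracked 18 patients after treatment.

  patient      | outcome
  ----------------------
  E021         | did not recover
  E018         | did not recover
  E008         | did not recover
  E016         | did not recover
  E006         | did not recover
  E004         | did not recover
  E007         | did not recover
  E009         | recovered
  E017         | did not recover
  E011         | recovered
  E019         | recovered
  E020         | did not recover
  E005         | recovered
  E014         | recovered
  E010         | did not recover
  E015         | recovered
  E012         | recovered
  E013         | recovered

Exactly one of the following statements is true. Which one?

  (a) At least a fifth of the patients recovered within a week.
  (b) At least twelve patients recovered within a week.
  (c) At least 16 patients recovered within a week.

|A| = 18, |A ∩ B| = 8, |A ∖ B| = 10.
(a) requires |A ∩ B| / |A| ≥ 1/5: true.
(b) requires |A ∩ B| ≥ 12: false.
(c) requires |A ∩ B| ≥ 16: false.

(a)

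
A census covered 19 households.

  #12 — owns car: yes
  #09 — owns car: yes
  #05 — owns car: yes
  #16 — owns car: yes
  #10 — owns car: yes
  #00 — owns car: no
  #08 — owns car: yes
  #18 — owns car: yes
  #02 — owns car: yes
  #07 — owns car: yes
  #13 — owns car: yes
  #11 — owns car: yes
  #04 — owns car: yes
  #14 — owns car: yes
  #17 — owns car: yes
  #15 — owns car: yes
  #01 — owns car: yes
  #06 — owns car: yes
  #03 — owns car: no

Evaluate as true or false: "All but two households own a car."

'All but two households own a car' holds iff |A ∖ B| = 2.
|A| = 19, |A ∩ B| = 17, |A ∖ B| = 2.
|A ∖ B| = 2, so the statement is true.

True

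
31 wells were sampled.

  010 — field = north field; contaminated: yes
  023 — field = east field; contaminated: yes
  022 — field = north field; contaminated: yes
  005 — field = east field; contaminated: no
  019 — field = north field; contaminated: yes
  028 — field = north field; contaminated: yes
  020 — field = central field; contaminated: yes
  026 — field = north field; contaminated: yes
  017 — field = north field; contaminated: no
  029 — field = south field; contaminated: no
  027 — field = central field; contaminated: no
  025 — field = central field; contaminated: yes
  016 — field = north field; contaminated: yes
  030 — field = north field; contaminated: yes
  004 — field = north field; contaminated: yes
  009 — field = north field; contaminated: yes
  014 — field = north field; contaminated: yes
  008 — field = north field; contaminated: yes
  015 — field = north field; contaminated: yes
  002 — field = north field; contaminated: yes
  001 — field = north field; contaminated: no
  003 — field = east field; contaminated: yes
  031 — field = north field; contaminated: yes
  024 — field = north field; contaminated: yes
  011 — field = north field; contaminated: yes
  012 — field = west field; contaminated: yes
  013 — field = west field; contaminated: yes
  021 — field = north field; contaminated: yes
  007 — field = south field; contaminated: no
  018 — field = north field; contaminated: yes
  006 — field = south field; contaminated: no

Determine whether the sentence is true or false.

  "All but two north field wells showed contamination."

'All but two north field wells showed contamination' holds iff |A ∖ B| = 2.
|A| = 20, |A ∩ B| = 18, |A ∖ B| = 2.
|A ∖ B| = 2, so the statement is true.

True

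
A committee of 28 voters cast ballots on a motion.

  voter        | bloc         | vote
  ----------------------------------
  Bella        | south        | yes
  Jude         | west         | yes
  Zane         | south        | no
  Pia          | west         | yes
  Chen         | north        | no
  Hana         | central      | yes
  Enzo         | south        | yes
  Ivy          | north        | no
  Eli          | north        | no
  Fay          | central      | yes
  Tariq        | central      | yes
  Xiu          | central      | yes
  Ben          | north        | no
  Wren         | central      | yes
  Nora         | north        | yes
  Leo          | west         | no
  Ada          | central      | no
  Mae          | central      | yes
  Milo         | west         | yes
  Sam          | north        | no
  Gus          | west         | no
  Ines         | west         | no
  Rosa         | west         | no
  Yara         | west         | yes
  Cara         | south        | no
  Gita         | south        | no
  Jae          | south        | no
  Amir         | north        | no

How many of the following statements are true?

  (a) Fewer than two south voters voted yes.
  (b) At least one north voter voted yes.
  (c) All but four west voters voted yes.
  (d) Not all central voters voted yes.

3

(a) south: |A| = 6, |A ∩ B| = 2; needs |A ∩ B| < 2 — false.
(b) north: |A| = 7, |A ∩ B| = 1; needs A ∩ B ≠ ∅ (|A ∩ B| ≥ 1) — true.
(c) west: |A| = 8, |A ∩ B| = 4; needs |A ∖ B| = 4 — true.
(d) central: |A| = 7, |A ∩ B| = 6; needs A ⊄ B (|A ∖ B| ≥ 1) — true.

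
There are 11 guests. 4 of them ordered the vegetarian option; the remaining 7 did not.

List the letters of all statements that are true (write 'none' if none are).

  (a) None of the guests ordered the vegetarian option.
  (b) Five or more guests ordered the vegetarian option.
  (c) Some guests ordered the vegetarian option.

|A| = 11, |A ∩ B| = 4, |A ∖ B| = 7.
(a) A ∩ B = ∅ (|A ∩ B| = 0): fails.
(b) |A ∩ B| ≥ 5: fails.
(c) A ∩ B ≠ ∅ (|A ∩ B| ≥ 1): holds.

(c)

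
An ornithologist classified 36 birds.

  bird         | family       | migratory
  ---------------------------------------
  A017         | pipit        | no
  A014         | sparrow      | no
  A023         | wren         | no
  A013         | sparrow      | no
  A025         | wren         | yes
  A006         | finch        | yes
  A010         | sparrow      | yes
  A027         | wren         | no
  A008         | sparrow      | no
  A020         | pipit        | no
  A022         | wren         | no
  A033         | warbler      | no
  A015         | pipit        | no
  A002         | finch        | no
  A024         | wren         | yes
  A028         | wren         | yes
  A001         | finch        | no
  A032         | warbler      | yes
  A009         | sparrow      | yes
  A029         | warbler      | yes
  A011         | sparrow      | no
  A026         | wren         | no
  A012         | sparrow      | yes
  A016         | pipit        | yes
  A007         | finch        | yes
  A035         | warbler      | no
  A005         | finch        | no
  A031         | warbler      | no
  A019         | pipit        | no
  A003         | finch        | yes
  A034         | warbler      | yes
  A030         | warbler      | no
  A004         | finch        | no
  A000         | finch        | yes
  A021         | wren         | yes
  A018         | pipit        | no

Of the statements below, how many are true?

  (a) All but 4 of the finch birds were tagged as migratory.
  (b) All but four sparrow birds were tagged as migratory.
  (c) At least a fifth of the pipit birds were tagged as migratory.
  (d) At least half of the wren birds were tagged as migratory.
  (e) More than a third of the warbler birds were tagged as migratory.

(a) finch: |A| = 8, |A ∩ B| = 4; needs |A ∖ B| = 4 — true.
(b) sparrow: |A| = 7, |A ∩ B| = 3; needs |A ∖ B| = 4 — true.
(c) pipit: |A| = 6, |A ∩ B| = 1; needs |A ∩ B| / |A| ≥ 1/5 — false.
(d) wren: |A| = 8, |A ∩ B| = 4; needs |A ∩ B| ≥ |A ∖ B| — true.
(e) warbler: |A| = 7, |A ∩ B| = 3; needs |A ∩ B| / |A| > 1/3 — true.

4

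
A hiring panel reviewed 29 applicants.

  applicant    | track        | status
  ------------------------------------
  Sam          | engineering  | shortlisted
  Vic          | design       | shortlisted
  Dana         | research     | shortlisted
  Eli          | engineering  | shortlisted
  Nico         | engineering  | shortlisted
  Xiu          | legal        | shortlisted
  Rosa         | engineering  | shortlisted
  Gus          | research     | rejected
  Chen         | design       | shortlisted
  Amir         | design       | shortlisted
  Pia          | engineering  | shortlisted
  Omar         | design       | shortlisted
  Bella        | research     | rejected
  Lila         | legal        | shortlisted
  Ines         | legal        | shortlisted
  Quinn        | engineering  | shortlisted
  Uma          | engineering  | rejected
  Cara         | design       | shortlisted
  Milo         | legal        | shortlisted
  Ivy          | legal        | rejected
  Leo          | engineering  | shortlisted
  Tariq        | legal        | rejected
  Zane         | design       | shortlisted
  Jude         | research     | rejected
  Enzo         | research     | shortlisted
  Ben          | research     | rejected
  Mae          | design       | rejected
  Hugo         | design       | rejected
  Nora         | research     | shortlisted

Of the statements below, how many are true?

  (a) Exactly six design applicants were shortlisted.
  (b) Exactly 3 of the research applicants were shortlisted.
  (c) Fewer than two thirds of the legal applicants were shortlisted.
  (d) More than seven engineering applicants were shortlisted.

2

(a) design: |A| = 8, |A ∩ B| = 6; needs |A ∩ B| = 6 — true.
(b) research: |A| = 7, |A ∩ B| = 3; needs |A ∩ B| = 3 — true.
(c) legal: |A| = 6, |A ∩ B| = 4; needs |A ∩ B| / |A| < 2/3 — false.
(d) engineering: |A| = 8, |A ∩ B| = 7; needs |A ∩ B| > 7 — false.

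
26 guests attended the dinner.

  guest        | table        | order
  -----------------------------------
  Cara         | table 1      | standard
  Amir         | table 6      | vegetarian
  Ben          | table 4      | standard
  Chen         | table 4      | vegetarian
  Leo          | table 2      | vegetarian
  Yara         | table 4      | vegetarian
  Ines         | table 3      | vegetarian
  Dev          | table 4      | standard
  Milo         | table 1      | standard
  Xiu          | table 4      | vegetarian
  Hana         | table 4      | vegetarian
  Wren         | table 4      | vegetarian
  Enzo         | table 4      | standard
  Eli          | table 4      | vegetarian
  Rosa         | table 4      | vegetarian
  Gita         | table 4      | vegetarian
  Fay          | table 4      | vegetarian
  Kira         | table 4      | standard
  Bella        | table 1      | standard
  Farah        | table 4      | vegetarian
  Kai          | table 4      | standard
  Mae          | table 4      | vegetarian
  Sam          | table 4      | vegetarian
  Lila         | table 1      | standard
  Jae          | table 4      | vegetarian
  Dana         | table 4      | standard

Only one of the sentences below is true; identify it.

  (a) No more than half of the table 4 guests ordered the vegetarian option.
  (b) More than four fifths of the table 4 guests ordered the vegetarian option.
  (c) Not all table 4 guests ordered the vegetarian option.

|A| = 19, |A ∩ B| = 13, |A ∖ B| = 6.
(a) requires |A ∩ B| ≤ |A ∖ B|: false.
(b) requires |A ∩ B| / |A| > 4/5: false.
(c) requires A ⊄ B (|A ∖ B| ≥ 1): true.

(c)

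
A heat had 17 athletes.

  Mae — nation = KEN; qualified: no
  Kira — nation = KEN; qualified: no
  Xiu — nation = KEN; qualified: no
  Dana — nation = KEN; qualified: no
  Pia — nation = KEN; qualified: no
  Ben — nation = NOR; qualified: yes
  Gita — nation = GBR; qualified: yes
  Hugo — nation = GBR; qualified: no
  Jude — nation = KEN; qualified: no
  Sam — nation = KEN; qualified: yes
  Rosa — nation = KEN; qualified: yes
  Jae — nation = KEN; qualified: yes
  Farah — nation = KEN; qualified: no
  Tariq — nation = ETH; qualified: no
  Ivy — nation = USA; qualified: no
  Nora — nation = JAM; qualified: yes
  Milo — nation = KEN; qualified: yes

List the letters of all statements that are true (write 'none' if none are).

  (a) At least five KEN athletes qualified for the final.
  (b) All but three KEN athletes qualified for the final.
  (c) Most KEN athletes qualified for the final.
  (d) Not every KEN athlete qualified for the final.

|A| = 11, |A ∩ B| = 4, |A ∖ B| = 7.
(a) |A ∩ B| ≥ 5: fails.
(b) |A ∖ B| = 3: fails.
(c) |A ∩ B| > |A ∖ B|: fails.
(d) A ⊄ B (|A ∖ B| ≥ 1): holds.

(d)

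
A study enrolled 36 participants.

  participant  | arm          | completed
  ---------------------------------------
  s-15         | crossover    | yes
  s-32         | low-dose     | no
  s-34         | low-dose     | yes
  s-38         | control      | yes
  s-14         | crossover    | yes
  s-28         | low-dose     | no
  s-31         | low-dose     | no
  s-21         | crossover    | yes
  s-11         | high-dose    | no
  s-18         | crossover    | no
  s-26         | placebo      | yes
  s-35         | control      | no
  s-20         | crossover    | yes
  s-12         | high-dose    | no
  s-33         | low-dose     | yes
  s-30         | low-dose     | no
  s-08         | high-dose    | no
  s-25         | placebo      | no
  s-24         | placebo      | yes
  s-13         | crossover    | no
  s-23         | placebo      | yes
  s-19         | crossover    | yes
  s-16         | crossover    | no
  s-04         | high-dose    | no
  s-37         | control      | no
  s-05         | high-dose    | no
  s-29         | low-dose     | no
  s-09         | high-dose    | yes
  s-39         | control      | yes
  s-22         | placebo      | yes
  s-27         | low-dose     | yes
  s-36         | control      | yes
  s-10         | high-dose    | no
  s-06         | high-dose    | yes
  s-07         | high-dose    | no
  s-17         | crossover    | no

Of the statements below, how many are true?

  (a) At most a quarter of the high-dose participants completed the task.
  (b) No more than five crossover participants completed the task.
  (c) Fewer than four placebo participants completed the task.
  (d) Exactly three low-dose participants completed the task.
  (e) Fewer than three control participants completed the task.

3

(a) high-dose: |A| = 9, |A ∩ B| = 2; needs |A ∩ B| / |A| ≤ 1/4 — true.
(b) crossover: |A| = 9, |A ∩ B| = 5; needs |A ∩ B| ≤ 5 — true.
(c) placebo: |A| = 5, |A ∩ B| = 4; needs |A ∩ B| < 4 — false.
(d) low-dose: |A| = 8, |A ∩ B| = 3; needs |A ∩ B| = 3 — true.
(e) control: |A| = 5, |A ∩ B| = 3; needs |A ∩ B| < 3 — false.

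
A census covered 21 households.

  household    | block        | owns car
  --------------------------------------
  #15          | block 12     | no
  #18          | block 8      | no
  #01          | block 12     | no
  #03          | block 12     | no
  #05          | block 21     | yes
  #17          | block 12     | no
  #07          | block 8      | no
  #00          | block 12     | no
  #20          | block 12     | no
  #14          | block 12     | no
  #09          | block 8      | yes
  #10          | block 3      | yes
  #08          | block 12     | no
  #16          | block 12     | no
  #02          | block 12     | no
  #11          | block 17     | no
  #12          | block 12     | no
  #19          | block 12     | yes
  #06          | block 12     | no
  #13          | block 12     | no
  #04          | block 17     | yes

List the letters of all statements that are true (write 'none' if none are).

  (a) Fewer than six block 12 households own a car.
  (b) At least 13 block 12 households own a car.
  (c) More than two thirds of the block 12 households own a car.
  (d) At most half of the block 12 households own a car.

|A| = 14, |A ∩ B| = 1, |A ∖ B| = 13.
(a) |A ∩ B| < 6: holds.
(b) |A ∩ B| ≥ 13: fails.
(c) |A ∩ B| / |A| > 2/3: fails.
(d) |A ∩ B| ≤ |A ∖ B|: holds.

(a), (d)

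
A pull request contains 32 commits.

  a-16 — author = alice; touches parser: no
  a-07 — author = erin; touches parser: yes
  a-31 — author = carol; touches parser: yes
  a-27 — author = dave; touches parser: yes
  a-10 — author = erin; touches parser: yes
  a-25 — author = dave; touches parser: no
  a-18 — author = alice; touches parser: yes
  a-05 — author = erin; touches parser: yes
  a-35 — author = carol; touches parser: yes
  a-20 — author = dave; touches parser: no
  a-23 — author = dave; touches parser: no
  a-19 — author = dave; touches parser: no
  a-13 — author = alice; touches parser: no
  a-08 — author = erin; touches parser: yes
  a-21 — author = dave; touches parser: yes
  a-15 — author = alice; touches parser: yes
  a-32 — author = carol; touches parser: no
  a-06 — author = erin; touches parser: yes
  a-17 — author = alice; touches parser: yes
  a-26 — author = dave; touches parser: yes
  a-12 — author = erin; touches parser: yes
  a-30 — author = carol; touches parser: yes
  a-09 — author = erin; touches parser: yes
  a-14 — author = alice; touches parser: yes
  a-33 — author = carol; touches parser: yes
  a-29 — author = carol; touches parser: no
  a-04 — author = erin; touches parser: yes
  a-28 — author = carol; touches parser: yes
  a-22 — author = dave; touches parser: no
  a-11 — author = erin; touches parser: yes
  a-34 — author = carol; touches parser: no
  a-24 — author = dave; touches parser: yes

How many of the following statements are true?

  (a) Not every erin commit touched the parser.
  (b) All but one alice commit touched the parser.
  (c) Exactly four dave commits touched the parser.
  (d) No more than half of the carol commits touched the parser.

(a) erin: |A| = 9, |A ∩ B| = 9; needs A ⊄ B (|A ∖ B| ≥ 1) — false.
(b) alice: |A| = 6, |A ∩ B| = 4; needs |A ∖ B| = 1 — false.
(c) dave: |A| = 9, |A ∩ B| = 4; needs |A ∩ B| = 4 — true.
(d) carol: |A| = 8, |A ∩ B| = 5; needs |A ∩ B| ≤ |A ∖ B| — false.

1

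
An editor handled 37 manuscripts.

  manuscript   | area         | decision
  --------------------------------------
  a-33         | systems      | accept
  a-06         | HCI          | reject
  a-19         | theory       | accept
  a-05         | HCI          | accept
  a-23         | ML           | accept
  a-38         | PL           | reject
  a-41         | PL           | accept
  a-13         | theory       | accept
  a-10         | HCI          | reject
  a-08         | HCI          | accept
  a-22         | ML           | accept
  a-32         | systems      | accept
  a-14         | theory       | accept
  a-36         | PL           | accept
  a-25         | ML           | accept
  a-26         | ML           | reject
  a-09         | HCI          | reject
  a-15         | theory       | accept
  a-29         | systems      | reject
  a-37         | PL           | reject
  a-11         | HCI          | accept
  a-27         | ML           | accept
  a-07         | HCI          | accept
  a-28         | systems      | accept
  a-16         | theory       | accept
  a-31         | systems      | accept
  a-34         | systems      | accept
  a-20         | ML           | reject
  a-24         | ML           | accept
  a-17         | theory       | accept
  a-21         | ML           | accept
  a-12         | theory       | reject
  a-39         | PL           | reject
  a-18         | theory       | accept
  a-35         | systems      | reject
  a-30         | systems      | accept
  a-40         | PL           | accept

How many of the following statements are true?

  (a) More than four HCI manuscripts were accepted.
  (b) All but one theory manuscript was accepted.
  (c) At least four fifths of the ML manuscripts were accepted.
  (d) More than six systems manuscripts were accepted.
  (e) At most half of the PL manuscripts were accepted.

(a) HCI: |A| = 7, |A ∩ B| = 4; needs |A ∩ B| > 4 — false.
(b) theory: |A| = 8, |A ∩ B| = 7; needs |A ∖ B| = 1 — true.
(c) ML: |A| = 8, |A ∩ B| = 6; needs |A ∩ B| / |A| ≥ 4/5 — false.
(d) systems: |A| = 8, |A ∩ B| = 6; needs |A ∩ B| > 6 — false.
(e) PL: |A| = 6, |A ∩ B| = 3; needs |A ∩ B| ≤ |A ∖ B| — true.

2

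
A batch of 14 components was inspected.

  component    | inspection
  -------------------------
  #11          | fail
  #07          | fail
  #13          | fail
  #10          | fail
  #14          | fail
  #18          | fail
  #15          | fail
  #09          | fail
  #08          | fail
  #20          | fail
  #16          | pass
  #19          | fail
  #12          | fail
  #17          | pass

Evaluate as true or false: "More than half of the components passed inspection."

'More than half of the components passed inspection' holds iff |A ∩ B| > |A ∖ B|.
A (the restrictor) = {#11, #07, #13, #10, #14, #18, #15, #09, #08, #20, #16, #19, #12, #17}, |A| = 14.
A ∩ B = {#16, #17}, so |A ∩ B| = 2.
A ∖ B = {#11, #07, #13, #10, #14, #18, #15, #09, #08, #20, #19, #12}, so |A ∖ B| = 12.
2 < 12, so the statement is false.

False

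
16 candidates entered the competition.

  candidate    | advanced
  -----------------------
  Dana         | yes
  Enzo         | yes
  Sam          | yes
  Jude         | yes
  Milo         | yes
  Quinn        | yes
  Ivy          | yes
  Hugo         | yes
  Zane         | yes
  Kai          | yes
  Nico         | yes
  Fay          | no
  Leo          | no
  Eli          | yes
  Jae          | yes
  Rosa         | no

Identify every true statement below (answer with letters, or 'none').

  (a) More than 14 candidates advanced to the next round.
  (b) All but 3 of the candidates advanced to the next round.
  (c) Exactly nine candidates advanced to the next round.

|A| = 16, |A ∩ B| = 13, |A ∖ B| = 3.
(a) |A ∩ B| > 14: fails.
(b) |A ∖ B| = 3: holds.
(c) |A ∩ B| = 9: fails.

(b)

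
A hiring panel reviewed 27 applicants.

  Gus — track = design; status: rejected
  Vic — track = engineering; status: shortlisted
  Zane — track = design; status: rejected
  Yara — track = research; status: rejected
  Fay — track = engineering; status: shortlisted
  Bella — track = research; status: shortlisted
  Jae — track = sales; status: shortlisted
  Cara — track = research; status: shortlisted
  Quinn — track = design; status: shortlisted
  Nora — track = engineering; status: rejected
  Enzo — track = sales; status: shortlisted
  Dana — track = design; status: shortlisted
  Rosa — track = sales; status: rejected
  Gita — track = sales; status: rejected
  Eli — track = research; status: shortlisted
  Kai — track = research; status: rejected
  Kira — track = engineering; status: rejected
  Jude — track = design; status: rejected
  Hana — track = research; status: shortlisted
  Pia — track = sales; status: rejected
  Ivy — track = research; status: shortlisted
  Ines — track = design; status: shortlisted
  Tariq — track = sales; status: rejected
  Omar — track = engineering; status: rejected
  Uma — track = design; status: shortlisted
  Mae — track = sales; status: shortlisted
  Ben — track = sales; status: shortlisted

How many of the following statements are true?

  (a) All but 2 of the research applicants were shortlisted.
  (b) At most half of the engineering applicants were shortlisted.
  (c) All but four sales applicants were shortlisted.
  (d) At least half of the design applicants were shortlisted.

(a) research: |A| = 7, |A ∩ B| = 5; needs |A ∖ B| = 2 — true.
(b) engineering: |A| = 5, |A ∩ B| = 2; needs |A ∩ B| ≤ |A ∖ B| — true.
(c) sales: |A| = 8, |A ∩ B| = 4; needs |A ∖ B| = 4 — true.
(d) design: |A| = 7, |A ∩ B| = 4; needs |A ∩ B| ≥ |A ∖ B| — true.

4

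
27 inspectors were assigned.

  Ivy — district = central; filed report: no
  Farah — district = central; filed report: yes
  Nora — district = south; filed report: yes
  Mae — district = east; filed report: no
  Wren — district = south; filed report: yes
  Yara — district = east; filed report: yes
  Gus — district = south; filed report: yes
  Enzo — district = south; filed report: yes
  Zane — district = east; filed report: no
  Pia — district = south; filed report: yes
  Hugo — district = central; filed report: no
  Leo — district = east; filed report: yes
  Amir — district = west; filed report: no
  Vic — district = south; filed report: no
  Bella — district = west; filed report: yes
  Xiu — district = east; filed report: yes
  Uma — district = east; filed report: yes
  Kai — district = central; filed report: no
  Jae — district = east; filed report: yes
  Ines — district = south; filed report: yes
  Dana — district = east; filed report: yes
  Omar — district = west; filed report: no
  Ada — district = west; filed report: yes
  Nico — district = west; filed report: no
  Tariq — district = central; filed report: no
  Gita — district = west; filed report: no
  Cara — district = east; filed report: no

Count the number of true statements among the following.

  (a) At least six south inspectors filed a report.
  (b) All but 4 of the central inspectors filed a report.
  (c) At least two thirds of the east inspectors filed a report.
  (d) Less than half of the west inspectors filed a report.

(a) south: |A| = 7, |A ∩ B| = 6; needs |A ∩ B| ≥ 6 — true.
(b) central: |A| = 5, |A ∩ B| = 1; needs |A ∖ B| = 4 — true.
(c) east: |A| = 9, |A ∩ B| = 6; needs |A ∩ B| / |A| ≥ 2/3 — true.
(d) west: |A| = 6, |A ∩ B| = 2; needs |A ∩ B| < |A ∖ B| — true.

4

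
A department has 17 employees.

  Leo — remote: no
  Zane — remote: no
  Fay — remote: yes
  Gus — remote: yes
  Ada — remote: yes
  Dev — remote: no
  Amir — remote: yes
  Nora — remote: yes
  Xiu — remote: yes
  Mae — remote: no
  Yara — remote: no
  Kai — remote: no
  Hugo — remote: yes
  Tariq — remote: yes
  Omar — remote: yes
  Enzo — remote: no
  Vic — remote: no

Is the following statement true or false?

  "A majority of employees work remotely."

The determiner here denotes the relation: |A ∩ B| > |A ∖ B|.
|A| = 17, |A ∩ B| = 9, |A ∖ B| = 8.
9 > 8, so the statement is true.

True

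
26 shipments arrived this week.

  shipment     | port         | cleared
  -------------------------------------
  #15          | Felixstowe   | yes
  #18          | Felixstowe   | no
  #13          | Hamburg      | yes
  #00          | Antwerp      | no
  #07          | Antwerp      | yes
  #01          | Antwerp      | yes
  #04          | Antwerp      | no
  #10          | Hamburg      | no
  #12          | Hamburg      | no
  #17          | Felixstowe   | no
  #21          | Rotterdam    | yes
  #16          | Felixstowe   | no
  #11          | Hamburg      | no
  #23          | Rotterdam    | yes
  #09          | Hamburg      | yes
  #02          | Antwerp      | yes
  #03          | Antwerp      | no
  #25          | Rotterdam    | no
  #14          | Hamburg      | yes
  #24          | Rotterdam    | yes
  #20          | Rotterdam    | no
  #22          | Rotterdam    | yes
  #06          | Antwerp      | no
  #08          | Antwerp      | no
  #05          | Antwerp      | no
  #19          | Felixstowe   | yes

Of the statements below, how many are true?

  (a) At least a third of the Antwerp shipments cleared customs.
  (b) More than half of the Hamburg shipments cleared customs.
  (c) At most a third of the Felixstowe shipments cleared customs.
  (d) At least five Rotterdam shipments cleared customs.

(a) Antwerp: |A| = 9, |A ∩ B| = 3; needs |A ∩ B| / |A| ≥ 1/3 — true.
(b) Hamburg: |A| = 6, |A ∩ B| = 3; needs |A ∩ B| > |A ∖ B| — false.
(c) Felixstowe: |A| = 5, |A ∩ B| = 2; needs |A ∩ B| / |A| ≤ 1/3 — false.
(d) Rotterdam: |A| = 6, |A ∩ B| = 4; needs |A ∩ B| ≥ 5 — false.

1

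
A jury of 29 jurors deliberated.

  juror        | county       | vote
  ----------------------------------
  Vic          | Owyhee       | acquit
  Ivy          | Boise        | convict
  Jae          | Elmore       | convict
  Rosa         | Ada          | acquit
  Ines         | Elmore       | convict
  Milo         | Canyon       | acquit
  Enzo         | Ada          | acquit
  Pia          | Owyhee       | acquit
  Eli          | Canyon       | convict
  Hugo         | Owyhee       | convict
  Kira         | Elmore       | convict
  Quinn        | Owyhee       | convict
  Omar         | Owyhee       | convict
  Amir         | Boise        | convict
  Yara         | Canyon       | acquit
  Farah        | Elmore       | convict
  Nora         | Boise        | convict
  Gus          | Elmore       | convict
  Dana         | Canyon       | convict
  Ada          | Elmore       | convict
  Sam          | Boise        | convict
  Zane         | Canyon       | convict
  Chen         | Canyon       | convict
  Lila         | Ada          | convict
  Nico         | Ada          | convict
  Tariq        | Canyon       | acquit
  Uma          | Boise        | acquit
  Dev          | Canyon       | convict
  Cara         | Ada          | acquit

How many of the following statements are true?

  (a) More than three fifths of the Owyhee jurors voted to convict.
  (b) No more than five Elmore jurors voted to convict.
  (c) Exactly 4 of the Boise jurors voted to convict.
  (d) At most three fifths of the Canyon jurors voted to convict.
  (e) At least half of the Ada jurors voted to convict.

1

(a) Owyhee: |A| = 5, |A ∩ B| = 3; needs |A ∩ B| / |A| > 3/5 — false.
(b) Elmore: |A| = 6, |A ∩ B| = 6; needs |A ∩ B| ≤ 5 — false.
(c) Boise: |A| = 5, |A ∩ B| = 4; needs |A ∩ B| = 4 — true.
(d) Canyon: |A| = 8, |A ∩ B| = 5; needs |A ∩ B| / |A| ≤ 3/5 — false.
(e) Ada: |A| = 5, |A ∩ B| = 2; needs |A ∩ B| ≥ |A ∖ B| — false.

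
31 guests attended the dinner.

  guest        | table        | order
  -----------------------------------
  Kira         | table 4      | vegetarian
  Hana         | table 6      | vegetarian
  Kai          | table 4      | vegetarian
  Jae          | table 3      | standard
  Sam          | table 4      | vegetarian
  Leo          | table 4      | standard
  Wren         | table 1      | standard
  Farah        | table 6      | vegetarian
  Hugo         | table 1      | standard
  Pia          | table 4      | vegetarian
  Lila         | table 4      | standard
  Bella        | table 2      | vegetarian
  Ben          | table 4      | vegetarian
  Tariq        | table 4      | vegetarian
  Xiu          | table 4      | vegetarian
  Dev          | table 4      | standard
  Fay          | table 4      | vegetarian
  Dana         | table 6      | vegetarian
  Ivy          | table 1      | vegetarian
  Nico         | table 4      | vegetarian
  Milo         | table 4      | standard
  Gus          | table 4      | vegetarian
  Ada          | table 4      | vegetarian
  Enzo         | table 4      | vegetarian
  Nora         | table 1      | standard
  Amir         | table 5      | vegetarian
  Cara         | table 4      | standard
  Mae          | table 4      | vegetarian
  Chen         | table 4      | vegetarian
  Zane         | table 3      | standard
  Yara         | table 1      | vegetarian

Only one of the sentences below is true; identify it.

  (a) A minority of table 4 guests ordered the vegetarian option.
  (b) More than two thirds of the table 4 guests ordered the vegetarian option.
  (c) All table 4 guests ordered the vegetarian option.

|A| = 19, |A ∩ B| = 14, |A ∖ B| = 5.
(a) requires |A ∩ B| < |A ∖ B|: false.
(b) requires |A ∩ B| / |A| > 2/3: true.
(c) requires A ⊆ B, i.e. every element of A is in B (|A ∖ B| = 0): false.

(b)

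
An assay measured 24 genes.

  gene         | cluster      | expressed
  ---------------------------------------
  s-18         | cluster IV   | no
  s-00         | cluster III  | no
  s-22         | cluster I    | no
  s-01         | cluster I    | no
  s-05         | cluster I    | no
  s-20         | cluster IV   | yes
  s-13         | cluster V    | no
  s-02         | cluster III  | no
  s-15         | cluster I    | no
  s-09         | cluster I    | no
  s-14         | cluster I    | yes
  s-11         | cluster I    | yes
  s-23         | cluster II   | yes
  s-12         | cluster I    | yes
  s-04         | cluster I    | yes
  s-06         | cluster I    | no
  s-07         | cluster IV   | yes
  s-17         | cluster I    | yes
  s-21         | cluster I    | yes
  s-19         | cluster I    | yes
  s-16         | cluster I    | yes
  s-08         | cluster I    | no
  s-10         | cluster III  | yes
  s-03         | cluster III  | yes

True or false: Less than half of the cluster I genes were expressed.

Truth condition: |A ∩ B| < |A ∖ B|.
|A| = 15, |A ∩ B| = 8, |A ∖ B| = 7.
8 > 7, so the statement is false.

False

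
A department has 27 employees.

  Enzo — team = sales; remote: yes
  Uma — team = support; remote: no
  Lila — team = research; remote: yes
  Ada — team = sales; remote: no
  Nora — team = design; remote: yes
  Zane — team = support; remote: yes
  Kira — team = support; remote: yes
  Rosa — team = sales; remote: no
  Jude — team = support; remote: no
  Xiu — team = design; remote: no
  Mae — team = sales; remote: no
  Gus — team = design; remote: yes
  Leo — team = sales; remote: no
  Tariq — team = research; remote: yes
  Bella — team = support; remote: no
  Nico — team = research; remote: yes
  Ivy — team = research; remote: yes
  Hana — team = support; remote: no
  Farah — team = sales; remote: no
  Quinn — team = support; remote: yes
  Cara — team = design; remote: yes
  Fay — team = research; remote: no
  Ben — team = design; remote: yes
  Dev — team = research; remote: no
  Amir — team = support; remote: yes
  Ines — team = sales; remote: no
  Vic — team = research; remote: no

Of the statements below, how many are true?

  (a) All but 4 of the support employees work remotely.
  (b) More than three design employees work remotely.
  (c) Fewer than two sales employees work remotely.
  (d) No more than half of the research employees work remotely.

3

(a) support: |A| = 8, |A ∩ B| = 4; needs |A ∖ B| = 4 — true.
(b) design: |A| = 5, |A ∩ B| = 4; needs |A ∩ B| > 3 — true.
(c) sales: |A| = 7, |A ∩ B| = 1; needs |A ∩ B| < 2 — true.
(d) research: |A| = 7, |A ∩ B| = 4; needs |A ∩ B| ≤ |A ∖ B| — false.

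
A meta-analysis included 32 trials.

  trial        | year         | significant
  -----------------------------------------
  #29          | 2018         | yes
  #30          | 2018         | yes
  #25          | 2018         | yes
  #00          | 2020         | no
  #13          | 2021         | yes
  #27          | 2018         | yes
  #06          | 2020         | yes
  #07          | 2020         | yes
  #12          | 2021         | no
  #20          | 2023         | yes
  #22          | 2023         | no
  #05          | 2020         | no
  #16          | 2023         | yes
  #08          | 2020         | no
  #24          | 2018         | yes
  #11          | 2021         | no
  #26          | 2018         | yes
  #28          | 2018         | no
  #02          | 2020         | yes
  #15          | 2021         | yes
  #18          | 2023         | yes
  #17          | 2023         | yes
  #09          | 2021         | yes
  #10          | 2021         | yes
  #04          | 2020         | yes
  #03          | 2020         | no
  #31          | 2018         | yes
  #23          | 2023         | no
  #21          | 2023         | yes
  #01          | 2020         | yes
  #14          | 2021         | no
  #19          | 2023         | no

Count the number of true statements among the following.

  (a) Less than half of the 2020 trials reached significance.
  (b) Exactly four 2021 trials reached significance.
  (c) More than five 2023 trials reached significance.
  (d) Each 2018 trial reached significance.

1

(a) 2020: |A| = 9, |A ∩ B| = 5; needs |A ∩ B| < |A ∖ B| — false.
(b) 2021: |A| = 7, |A ∩ B| = 4; needs |A ∩ B| = 4 — true.
(c) 2023: |A| = 8, |A ∩ B| = 5; needs |A ∩ B| > 5 — false.
(d) 2018: |A| = 8, |A ∩ B| = 7; needs A ⊆ B, i.e. every element of A is in B (|A ∖ B| = 0) — false.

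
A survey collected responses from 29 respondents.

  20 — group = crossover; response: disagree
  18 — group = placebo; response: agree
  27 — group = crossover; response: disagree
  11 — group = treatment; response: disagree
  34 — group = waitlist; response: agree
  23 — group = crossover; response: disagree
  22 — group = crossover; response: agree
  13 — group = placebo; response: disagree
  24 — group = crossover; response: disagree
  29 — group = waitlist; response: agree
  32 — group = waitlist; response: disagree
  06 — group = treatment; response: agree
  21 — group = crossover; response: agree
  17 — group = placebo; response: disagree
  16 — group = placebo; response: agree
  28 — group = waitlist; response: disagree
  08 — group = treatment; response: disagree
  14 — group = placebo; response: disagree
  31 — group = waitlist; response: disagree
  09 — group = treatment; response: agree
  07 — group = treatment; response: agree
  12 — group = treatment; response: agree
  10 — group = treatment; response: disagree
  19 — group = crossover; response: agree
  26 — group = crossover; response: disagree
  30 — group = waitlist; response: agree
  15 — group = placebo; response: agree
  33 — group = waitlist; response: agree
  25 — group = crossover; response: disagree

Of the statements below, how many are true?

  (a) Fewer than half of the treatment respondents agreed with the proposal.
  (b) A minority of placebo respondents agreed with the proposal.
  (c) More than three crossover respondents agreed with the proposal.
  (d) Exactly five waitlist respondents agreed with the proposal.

0

(a) treatment: |A| = 7, |A ∩ B| = 4; needs |A ∩ B| < |A ∖ B| — false.
(b) placebo: |A| = 6, |A ∩ B| = 3; needs |A ∩ B| < |A ∖ B| — false.
(c) crossover: |A| = 9, |A ∩ B| = 3; needs |A ∩ B| > 3 — false.
(d) waitlist: |A| = 7, |A ∩ B| = 4; needs |A ∩ B| = 5 — false.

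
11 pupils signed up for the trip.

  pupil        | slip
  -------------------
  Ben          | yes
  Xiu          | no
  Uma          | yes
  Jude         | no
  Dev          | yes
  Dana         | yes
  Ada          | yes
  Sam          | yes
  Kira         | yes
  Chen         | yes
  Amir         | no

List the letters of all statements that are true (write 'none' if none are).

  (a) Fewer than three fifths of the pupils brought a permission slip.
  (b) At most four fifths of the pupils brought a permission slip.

(b)

|A| = 11, |A ∩ B| = 8, |A ∖ B| = 3.
(a) |A ∩ B| / |A| < 3/5: fails.
(b) |A ∩ B| / |A| ≤ 4/5: holds.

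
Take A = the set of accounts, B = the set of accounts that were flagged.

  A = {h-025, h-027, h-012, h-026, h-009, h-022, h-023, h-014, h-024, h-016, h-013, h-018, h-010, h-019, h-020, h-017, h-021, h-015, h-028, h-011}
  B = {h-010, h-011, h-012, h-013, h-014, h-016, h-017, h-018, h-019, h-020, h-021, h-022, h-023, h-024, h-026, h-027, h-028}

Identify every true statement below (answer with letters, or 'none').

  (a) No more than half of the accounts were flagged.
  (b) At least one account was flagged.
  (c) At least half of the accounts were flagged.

(b), (c)

|A| = 20, |A ∩ B| = 17, |A ∖ B| = 3.
(a) |A ∩ B| ≤ |A ∖ B|: fails.
(b) A ∩ B ≠ ∅ (|A ∩ B| ≥ 1): holds.
(c) |A ∩ B| ≥ |A ∖ B|: holds.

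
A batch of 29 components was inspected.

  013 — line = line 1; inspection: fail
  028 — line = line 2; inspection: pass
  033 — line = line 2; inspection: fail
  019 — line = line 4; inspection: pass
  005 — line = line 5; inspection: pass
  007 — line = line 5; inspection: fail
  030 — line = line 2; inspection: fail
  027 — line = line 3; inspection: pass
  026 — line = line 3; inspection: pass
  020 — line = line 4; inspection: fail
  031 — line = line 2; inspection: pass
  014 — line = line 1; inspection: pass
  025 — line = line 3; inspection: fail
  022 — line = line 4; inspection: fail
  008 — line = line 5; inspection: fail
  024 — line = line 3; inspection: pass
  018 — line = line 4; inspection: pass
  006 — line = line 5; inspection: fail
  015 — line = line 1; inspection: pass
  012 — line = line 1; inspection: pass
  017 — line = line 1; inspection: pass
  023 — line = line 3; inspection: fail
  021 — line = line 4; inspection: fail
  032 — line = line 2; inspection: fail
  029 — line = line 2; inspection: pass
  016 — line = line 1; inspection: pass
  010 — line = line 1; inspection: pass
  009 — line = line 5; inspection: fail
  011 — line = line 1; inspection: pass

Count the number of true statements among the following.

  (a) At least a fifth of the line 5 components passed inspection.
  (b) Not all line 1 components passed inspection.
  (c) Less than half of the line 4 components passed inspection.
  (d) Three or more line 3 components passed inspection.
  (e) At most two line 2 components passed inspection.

4

(a) line 5: |A| = 5, |A ∩ B| = 1; needs |A ∩ B| / |A| ≥ 1/5 — true.
(b) line 1: |A| = 8, |A ∩ B| = 7; needs A ⊄ B (|A ∖ B| ≥ 1) — true.
(c) line 4: |A| = 5, |A ∩ B| = 2; needs |A ∩ B| < |A ∖ B| — true.
(d) line 3: |A| = 5, |A ∩ B| = 3; needs |A ∩ B| ≥ 3 — true.
(e) line 2: |A| = 6, |A ∩ B| = 3; needs |A ∩ B| ≤ 2 — false.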